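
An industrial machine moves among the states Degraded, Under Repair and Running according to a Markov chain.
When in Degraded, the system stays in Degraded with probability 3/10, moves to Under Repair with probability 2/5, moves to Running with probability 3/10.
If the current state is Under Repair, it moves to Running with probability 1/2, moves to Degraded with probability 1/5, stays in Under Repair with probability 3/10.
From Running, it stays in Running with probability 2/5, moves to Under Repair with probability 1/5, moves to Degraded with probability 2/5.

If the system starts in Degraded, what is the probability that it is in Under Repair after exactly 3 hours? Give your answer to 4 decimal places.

Propagate the distribution vector 3 hours from Degraded.
After 0 hours: (1.0000, 0.0000, 0.0000)
After 1 hour: (0.3000, 0.4000, 0.3000)
After 2 hours: (0.2900, 0.3000, 0.4100)
After 3 hours: (0.3110, 0.2880, 0.4010)
P(in Under Repair after 3 hours) = 0.2880

0.2880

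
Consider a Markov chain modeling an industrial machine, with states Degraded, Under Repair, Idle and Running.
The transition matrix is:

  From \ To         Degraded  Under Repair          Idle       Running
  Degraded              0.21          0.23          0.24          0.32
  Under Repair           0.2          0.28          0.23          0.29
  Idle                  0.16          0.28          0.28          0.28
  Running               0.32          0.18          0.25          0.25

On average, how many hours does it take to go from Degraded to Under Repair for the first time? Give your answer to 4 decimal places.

Let t(s) be the expected number of hours to first reach Under Repair from state s, with t(Under Repair) = 0. Conditioning on the first hour:
t(Degraded) = 1 + 0.21·t(Degraded) + 0.24·t(Idle) + 0.32·t(Running)
t(Idle) = 1 + 0.16·t(Degraded) + 0.28·t(Idle) + 0.28·t(Running)
t(Running) = 1 + 0.32·t(Degraded) + 0.25·t(Idle) + 0.25·t(Running)
Solving: t(Degraded) = 4.3827, t(Idle) = 4.1460, t(Running) = 4.5853.
Expected hours from Degraded to Under Repair: 4.3827.

4.3827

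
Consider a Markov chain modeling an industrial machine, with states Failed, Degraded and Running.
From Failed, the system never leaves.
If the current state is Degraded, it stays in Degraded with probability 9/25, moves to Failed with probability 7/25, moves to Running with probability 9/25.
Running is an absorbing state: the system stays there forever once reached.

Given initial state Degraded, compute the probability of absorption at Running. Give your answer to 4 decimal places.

Let h(s) be the probability of absorption at Running starting from transient state s. Then h(Running) = 1 and h(Failed) = 0. By first-step analysis:
h(Degraded) = 0.28·0 + 0.36·h(Degraded) + 0.36·1
Solving: h(Degraded) = 0.5625.
Starting from Degraded, the probability is 0.5625.

0.5625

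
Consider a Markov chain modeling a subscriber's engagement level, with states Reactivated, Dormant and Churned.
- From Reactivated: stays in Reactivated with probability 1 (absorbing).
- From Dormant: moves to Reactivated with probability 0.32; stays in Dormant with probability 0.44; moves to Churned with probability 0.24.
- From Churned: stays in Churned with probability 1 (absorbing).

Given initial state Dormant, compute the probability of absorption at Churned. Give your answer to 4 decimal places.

0.4286

Let h(s) be the probability of absorption at Churned starting from transient state s. Then h(Churned) = 1 and h(Reactivated) = 0. By first-step analysis:
h(Dormant) = 0.32·0 + 0.44·h(Dormant) + 0.24·1
Solving: h(Dormant) = 0.4286.
Starting from Dormant, the probability is 0.4286.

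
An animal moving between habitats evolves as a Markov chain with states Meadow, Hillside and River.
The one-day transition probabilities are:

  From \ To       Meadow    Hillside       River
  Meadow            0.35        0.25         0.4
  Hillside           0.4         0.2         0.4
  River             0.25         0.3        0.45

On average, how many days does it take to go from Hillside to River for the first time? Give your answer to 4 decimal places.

Let t(s) be the expected number of days to first reach River from state s, with t(River) = 0. Conditioning on the first day:
t(Meadow) = 1 + 0.35·t(Meadow) + 0.25·t(Hillside)
t(Hillside) = 1 + 0.4·t(Meadow) + 0.2·t(Hillside)
Solving: t(Meadow) = 2.5000, t(Hillside) = 2.5000.
Expected days from Hillside to River: 2.5000.

2.5000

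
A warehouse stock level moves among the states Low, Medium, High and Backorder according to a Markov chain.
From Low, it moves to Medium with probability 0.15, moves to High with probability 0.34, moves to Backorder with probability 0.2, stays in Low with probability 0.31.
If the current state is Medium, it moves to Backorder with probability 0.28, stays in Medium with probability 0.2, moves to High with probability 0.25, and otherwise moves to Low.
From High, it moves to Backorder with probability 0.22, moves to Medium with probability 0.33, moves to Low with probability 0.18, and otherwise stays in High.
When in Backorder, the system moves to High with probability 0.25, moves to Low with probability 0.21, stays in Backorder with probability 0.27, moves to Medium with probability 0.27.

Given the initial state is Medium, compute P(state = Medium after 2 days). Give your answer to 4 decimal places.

0.2386

Propagate the distribution vector 2 days from Medium.
After 0 days: (0.0000, 1.0000, 0.0000, 0.0000)
After 1 day: (0.2700, 0.2000, 0.2500, 0.2800)
After 2 days: (0.2415, 0.2386, 0.2793, 0.2406)
P(in Medium after 2 days) = 0.2386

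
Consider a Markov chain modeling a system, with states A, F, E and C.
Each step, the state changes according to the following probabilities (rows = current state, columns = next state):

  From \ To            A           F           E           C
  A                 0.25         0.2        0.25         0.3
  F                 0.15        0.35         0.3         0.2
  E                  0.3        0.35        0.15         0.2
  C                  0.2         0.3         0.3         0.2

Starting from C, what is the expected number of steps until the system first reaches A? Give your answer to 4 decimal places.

Let t(s) be the expected number of steps to first reach A from state s, with t(A) = 0. Conditioning on the first step:
t(F) = 1 + 0.35·t(F) + 0.3·t(E) + 0.2·t(C)
t(E) = 1 + 0.35·t(F) + 0.15·t(E) + 0.2·t(C)
t(C) = 1 + 0.3·t(F) + 0.3·t(E) + 0.2·t(C)
Solving: t(F) = 5.0218, t(E) = 4.3668, t(C) = 4.7707.
Expected steps from C to A: 4.7707.

4.7707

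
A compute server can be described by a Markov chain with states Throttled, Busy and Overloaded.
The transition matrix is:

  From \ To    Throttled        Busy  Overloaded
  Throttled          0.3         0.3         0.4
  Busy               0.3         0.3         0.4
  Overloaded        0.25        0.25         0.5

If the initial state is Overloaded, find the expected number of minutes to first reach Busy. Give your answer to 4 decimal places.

Let t(s) be the expected number of minutes to first reach Busy from state s, with t(Busy) = 0. Conditioning on the first minute:
t(Throttled) = 1 + 0.3·t(Throttled) + 0.4·t(Overloaded)
t(Overloaded) = 1 + 0.25·t(Throttled) + 0.5·t(Overloaded)
Solving: t(Throttled) = 3.6000, t(Overloaded) = 3.8000.
Expected minutes from Overloaded to Busy: 3.8000.

3.8000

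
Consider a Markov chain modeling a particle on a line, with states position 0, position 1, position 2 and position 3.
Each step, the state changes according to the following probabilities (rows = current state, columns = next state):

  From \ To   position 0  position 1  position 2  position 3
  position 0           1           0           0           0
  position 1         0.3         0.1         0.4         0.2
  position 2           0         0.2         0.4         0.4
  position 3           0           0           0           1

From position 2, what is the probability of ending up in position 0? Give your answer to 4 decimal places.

0.1304

Let h(s) be the probability of absorption at position 0 starting from transient state s. Then h(position 0) = 1 and h(position 3) = 0. By first-step analysis:
h(position 1) = 0.3·1 + 0.1·h(position 1) + 0.4·h(position 2) + 0.2·0
h(position 2) = 0.2·h(position 1) + 0.4·h(position 2) + 0.4·0
Solving: h(position 1) = 0.3913, h(position 2) = 0.1304.
Starting from position 2, the probability is 0.1304.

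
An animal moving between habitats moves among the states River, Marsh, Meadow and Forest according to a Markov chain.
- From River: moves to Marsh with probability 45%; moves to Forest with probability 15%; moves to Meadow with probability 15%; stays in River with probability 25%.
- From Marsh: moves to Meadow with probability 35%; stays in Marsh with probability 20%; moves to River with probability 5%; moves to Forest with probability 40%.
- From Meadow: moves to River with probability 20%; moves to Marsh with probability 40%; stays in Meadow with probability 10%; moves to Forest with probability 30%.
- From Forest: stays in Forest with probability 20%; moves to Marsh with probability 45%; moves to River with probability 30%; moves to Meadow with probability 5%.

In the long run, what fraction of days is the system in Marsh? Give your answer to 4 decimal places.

0.3527

Let the stationary distribution be π with π = πP and π_1 + π_2 + π_3 + π_4 = 1.
π_1 = 0.25·π_1 + 0.05·π_2 + 0.2·π_3 + 0.3·π_4
π_2 = 0.45·π_1 + 0.2·π_2 + 0.4·π_3 + 0.45·π_4
π_3 = 0.15·π_1 + 0.35·π_2 + 0.1·π_3 + 0.05·π_4
Solving with the normalization constraint gives π = (0.1843, 0.3527, 0.1834, 0.2797).
So the stationary probability of Marsh is 0.3527.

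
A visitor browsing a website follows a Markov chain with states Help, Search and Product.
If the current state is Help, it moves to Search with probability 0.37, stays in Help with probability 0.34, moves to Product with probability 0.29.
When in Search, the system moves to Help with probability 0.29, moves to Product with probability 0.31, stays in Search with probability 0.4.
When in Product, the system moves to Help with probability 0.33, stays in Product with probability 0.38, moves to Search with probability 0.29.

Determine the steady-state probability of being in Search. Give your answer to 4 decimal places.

Let the stationary distribution be π with π = πP and π_1 + π_2 + π_3 = 1.
π_1 = 0.34·π_1 + 0.29·π_2 + 0.33·π_3
π_2 = 0.37·π_1 + 0.4·π_2 + 0.29·π_3
Solving with the normalization constraint gives π = (0.3190, 0.3545, 0.3265).
So the stationary probability of Search is 0.3545.

0.3545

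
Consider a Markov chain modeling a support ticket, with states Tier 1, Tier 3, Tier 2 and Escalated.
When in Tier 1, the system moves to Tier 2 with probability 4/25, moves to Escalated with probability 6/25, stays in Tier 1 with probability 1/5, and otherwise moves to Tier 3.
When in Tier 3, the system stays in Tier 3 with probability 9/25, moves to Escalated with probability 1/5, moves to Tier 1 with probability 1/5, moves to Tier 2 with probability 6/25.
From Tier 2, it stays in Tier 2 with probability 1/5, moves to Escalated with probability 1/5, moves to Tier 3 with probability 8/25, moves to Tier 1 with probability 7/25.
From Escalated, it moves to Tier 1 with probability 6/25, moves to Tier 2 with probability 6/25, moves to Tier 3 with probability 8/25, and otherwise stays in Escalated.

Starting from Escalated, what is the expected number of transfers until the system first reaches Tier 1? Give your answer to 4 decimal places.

4.2391

Let t(s) be the expected number of transfers to first reach Tier 1 from state s, with t(Tier 1) = 0. Conditioning on the first transfer:
t(Tier 3) = 1 + 0.36·t(Tier 3) + 0.24·t(Tier 2) + 0.2·t(Escalated)
t(Tier 2) = 1 + 0.32·t(Tier 3) + 0.2·t(Tier 2) + 0.2·t(Escalated)
t(Escalated) = 1 + 0.32·t(Tier 3) + 0.24·t(Tier 2) + 0.2·t(Escalated)
Solving: t(Tier 3) = 4.4158, t(Tier 2) = 4.0761, t(Escalated) = 4.2391.
Expected transfers from Escalated to Tier 1: 4.2391.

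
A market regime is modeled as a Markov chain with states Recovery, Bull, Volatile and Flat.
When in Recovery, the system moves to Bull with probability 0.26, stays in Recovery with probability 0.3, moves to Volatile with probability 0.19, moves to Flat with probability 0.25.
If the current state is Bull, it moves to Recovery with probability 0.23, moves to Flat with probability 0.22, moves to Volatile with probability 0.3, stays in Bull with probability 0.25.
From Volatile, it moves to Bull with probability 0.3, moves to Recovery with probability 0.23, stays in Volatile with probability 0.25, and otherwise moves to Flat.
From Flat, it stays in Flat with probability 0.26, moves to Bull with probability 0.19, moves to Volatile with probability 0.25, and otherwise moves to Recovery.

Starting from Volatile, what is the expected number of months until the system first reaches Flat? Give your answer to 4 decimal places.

Let t(s) be the expected number of months to first reach Flat from state s, with t(Flat) = 0. Conditioning on the first month:
t(Recovery) = 1 + 0.3·t(Recovery) + 0.26·t(Bull) + 0.19·t(Volatile)
t(Bull) = 1 + 0.23·t(Recovery) + 0.25·t(Bull) + 0.3·t(Volatile)
t(Volatile) = 1 + 0.23·t(Recovery) + 0.3·t(Bull) + 0.25·t(Volatile)
Solving: t(Recovery) = 4.2553, t(Bull) = 4.3972, t(Volatile) = 4.3972.
Expected months from Volatile to Flat: 4.3972.

4.3972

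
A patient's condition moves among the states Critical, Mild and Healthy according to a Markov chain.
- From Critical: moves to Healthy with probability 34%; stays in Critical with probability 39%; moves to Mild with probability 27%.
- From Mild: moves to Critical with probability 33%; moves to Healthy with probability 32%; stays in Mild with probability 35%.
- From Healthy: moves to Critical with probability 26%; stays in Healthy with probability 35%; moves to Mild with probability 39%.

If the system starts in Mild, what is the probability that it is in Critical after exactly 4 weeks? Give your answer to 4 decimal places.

0.3260

Propagate the distribution vector 4 weeks from Mild.
After 0 weeks: (0.0000, 1.0000, 0.0000)
After 1 week: (0.3300, 0.3500, 0.3200)
After 2 weeks: (0.3274, 0.3364, 0.3362)
After 3 weeks: (0.3261, 0.3373, 0.3366)
After 4 weeks: (0.3260, 0.3374, 0.3366)
P(in Critical after 4 weeks) = 0.3260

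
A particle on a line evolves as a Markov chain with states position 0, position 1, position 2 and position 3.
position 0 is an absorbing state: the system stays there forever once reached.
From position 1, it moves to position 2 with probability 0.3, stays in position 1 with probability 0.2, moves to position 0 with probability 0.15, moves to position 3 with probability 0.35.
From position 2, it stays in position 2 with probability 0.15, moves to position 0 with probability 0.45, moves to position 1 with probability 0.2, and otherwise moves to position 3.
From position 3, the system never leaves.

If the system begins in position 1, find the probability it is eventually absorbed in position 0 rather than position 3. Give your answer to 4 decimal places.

0.4234

Let h(s) be the probability of absorption at position 0 starting from transient state s. Then h(position 0) = 1 and h(position 3) = 0. By first-step analysis:
h(position 1) = 0.15·1 + 0.2·h(position 1) + 0.3·h(position 2) + 0.35·0
h(position 2) = 0.45·1 + 0.2·h(position 1) + 0.15·h(position 2) + 0.2·0
Solving: h(position 1) = 0.4234, h(position 2) = 0.6290.
Starting from position 1, the probability is 0.4234.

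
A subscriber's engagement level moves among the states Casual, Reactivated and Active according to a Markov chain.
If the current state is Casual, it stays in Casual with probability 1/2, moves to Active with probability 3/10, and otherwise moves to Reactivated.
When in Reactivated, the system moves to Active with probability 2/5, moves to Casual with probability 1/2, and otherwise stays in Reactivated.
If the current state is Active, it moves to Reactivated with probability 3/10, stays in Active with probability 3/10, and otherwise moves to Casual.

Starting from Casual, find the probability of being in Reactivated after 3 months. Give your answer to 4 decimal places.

Propagate the distribution vector 3 months from Casual.
After 0 months: (1.0000, 0.0000, 0.0000)
After 1 month: (0.5000, 0.2000, 0.3000)
After 2 months: (0.4700, 0.2100, 0.3200)
After 3 months: (0.4680, 0.2110, 0.3210)
P(in Reactivated after 3 months) = 0.2110

0.2110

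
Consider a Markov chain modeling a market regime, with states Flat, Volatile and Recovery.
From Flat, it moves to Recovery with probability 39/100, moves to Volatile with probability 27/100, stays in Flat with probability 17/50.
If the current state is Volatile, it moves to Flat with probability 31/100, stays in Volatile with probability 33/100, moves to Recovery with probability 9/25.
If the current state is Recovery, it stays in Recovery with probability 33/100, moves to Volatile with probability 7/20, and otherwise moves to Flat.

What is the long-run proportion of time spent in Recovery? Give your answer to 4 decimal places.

0.3589

Let the stationary distribution be π with π = πP and π_1 + π_2 + π_3 = 1.
π_1 = 0.34·π_1 + 0.31·π_2 + 0.32·π_3
π_2 = 0.27·π_1 + 0.33·π_2 + 0.35·π_3
Solving with the normalization constraint gives π = (0.3233, 0.3178, 0.3589).
So the stationary probability of Recovery is 0.3589.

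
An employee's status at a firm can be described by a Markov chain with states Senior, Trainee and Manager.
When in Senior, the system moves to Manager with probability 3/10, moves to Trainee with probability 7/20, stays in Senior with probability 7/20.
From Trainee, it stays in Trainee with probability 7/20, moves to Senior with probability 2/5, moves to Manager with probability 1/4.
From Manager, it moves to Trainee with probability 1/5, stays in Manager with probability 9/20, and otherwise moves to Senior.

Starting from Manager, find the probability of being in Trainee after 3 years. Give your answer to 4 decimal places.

0.2964

Propagate the distribution vector 3 years from Manager.
After 0 years: (0.0000, 0.0000, 1.0000)
After 1 year: (0.3500, 0.2000, 0.4500)
After 2 years: (0.3600, 0.2825, 0.3575)
After 3 years: (0.3641, 0.2964, 0.3395)
P(in Trainee after 3 years) = 0.2964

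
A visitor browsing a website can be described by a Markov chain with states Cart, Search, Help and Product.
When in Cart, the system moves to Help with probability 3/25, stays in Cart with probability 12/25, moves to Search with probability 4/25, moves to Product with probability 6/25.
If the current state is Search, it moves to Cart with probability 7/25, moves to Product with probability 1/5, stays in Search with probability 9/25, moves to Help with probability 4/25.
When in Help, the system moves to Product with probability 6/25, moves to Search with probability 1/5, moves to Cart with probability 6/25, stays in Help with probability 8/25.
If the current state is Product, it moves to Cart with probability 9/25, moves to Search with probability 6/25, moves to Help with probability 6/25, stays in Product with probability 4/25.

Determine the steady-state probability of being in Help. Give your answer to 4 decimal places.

Let the stationary distribution be π with π = πP and π_1 + π_2 + π_3 + π_4 = 1.
π_1 = 0.48·π_1 + 0.28·π_2 + 0.24·π_3 + 0.36·π_4
π_2 = 0.16·π_1 + 0.36·π_2 + 0.2·π_3 + 0.24·π_4
π_3 = 0.12·π_1 + 0.16·π_2 + 0.32·π_3 + 0.24·π_4
Solving with the normalization constraint gives π = (0.3617, 0.2310, 0.1936, 0.2137).
So the stationary probability of Help is 0.1936.

0.1936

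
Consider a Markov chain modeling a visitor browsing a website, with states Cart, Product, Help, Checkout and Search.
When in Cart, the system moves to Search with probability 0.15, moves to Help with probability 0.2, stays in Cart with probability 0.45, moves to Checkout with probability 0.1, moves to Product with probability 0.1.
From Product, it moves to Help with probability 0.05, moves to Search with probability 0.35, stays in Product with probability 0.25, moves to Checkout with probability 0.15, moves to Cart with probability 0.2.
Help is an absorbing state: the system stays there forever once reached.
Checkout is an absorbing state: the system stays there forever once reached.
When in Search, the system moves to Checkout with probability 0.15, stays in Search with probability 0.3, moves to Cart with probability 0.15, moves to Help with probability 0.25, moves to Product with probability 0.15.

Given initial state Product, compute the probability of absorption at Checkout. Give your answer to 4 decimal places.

0.4880

Let h(s) be the probability of absorption at Checkout starting from transient state s. Then h(Checkout) = 1 and h(Help) = 0. By first-step analysis:
h(Cart) = 0.45·h(Cart) + 0.1·h(Product) + 0.2·0 + 0.1·1 + 0.15·h(Search)
h(Product) = 0.2·h(Cart) + 0.25·h(Product) + 0.05·0 + 0.15·1 + 0.35·h(Search)
h(Search) = 0.15·h(Cart) + 0.15·h(Product) + 0.25·0 + 0.15·1 + 0.3·h(Search)
Solving: h(Cart) = 0.3797, h(Product) = 0.4880, h(Search) = 0.4002.
Starting from Product, the probability is 0.4880.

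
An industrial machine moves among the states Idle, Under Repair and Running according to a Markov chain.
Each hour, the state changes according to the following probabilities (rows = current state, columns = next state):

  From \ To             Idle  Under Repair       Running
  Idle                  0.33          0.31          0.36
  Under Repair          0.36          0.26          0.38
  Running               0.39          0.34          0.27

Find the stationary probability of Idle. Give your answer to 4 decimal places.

0.3593

Let the stationary distribution be π with π = πP and π_1 + π_2 + π_3 = 1.
π_1 = 0.33·π_1 + 0.36·π_2 + 0.39·π_3
π_2 = 0.31·π_1 + 0.26·π_2 + 0.34·π_3
Solving with the normalization constraint gives π = (0.3593, 0.3048, 0.3359).
So the stationary probability of Idle is 0.3593.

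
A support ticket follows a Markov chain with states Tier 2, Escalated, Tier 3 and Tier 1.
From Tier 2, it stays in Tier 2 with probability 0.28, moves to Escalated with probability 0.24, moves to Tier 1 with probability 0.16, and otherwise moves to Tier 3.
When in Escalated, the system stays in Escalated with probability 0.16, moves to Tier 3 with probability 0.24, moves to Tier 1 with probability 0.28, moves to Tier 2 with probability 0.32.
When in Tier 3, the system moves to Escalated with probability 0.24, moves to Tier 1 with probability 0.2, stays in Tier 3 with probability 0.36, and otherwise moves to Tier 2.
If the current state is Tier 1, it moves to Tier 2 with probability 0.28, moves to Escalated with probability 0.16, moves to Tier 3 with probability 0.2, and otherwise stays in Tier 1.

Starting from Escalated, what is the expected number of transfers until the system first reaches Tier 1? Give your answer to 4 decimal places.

Let t(s) be the expected number of transfers to first reach Tier 1 from state s, with t(Tier 1) = 0. Conditioning on the first transfer:
t(Tier 2) = 1 + 0.28·t(Tier 2) + 0.24·t(Escalated) + 0.32·t(Tier 3)
t(Escalated) = 1 + 0.32·t(Tier 2) + 0.16·t(Escalated) + 0.24·t(Tier 3)
t(Tier 3) = 1 + 0.2·t(Tier 2) + 0.24·t(Escalated) + 0.36·t(Tier 3)
Solving: t(Tier 2) = 5.0186, t(Escalated) = 4.4765, t(Tier 3) = 4.8095.
Expected transfers from Escalated to Tier 1: 4.4765.

4.4765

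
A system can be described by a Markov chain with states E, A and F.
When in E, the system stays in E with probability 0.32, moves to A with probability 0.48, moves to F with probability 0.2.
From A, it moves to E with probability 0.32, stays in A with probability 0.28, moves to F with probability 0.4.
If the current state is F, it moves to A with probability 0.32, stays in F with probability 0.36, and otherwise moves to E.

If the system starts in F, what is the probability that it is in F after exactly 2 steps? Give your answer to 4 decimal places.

0.3216

Sum over the intermediate state after 1 step:
P = P(F→E)·P(E→F) + P(F→A)·P(A→F) + P(F→F)·P(F→F)
  = 0.32×0.2 + 0.32×0.4 + 0.36×0.36
  = 0.0640 + 0.1280 + 0.1296 = 0.3216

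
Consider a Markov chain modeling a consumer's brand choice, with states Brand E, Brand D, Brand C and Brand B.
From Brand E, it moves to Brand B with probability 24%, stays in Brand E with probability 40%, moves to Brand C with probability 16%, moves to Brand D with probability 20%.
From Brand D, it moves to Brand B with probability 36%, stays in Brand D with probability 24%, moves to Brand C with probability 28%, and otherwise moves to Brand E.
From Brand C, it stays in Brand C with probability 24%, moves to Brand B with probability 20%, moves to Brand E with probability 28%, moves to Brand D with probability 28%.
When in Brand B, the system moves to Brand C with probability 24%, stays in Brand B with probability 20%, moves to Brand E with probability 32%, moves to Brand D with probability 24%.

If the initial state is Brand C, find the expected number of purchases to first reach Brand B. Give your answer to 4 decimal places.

3.9898

Let t(s) be the expected number of purchases to first reach Brand B from state s, with t(Brand B) = 0. Conditioning on the first purchase:
t(Brand E) = 1 + 0.4·t(Brand E) + 0.2·t(Brand D) + 0.16·t(Brand C)
t(Brand D) = 1 + 0.12·t(Brand E) + 0.24·t(Brand D) + 0.28·t(Brand C)
t(Brand C) = 1 + 0.28·t(Brand E) + 0.28·t(Brand D) + 0.24·t(Brand C)
Solving: t(Brand E) = 3.8625, t(Brand D) = 3.3956, t(Brand C) = 3.9898.
Expected purchases from Brand C to Brand B: 3.9898.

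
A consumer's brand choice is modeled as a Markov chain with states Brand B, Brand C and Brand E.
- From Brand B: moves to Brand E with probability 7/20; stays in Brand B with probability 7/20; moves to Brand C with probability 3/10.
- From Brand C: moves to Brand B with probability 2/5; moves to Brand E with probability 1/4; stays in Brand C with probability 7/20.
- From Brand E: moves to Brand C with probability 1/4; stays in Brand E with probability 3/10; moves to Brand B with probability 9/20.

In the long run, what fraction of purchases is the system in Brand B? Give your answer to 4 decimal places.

Let the stationary distribution be π with π = πP and π_1 + π_2 + π_3 = 1.
π_1 = 0.35·π_1 + 0.4·π_2 + 0.45·π_3
π_2 = 0.3·π_1 + 0.35·π_2 + 0.25·π_3
Solving with the normalization constraint gives π = (0.3955, 0.2997, 0.3048).
So the stationary probability of Brand B is 0.3955.

0.3955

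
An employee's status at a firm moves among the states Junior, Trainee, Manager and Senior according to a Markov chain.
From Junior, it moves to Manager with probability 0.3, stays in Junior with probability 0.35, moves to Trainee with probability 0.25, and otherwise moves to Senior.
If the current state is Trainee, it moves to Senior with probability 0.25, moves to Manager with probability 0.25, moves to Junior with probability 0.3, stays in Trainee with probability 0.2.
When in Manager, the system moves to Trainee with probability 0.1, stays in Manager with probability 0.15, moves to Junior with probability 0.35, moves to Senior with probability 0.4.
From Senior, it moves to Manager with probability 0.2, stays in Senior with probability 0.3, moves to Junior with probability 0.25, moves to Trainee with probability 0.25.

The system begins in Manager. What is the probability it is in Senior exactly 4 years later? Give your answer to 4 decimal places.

Propagate the distribution vector 4 years from Manager.
After 0 years: (0.0000, 0.0000, 1.0000, 0.0000)
After 1 year: (0.3500, 0.1000, 0.1500, 0.4000)
After 2 years: (0.3050, 0.2225, 0.2325, 0.2400)
After 3 years: (0.3149, 0.2040, 0.2300, 0.2511)
After 4 years: (0.3147, 0.2053, 0.2302, 0.2498)
P(in Senior after 4 years) = 0.2498

0.2498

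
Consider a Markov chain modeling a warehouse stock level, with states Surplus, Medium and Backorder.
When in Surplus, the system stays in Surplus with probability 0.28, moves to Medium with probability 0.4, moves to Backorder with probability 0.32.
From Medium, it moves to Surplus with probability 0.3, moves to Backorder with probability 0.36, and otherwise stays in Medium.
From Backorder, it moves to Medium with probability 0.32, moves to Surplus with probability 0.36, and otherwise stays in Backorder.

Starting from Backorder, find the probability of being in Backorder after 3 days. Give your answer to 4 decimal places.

Propagate the distribution vector 3 days from Backorder.
After 0 days: (0.0000, 0.0000, 1.0000)
After 1 day: (0.3600, 0.3200, 0.3200)
After 2 days: (0.3120, 0.3552, 0.3328)
After 3 days: (0.3137, 0.3521, 0.3342)
P(in Backorder after 3 days) = 0.3342

0.3342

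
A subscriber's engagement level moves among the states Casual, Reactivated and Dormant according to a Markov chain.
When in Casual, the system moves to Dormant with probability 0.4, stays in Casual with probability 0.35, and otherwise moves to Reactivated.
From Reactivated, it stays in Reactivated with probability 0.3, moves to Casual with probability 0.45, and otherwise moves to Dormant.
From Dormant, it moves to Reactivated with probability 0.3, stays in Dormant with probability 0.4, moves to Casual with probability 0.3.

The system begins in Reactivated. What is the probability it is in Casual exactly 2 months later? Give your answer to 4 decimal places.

0.3675

Sum over the intermediate state after 1 month:
P = P(Reactivated→Casual)·P(Casual→Casual) + P(Reactivated→Reactivated)·P(Reactivated→Casual) + P(Reactivated→Dormant)·P(Dormant→Casual)
  = 0.45×0.35 + 0.3×0.45 + 0.25×0.3
  = 0.1575 + 0.1350 + 0.0750 = 0.3675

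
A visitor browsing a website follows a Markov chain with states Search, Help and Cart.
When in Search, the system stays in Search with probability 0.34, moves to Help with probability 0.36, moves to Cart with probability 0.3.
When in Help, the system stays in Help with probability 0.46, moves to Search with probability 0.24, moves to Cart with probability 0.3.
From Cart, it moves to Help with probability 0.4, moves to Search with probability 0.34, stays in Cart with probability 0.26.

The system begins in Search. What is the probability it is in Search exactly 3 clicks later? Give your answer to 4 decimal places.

Propagate the distribution vector 3 clicks from Search.
After 0 clicks: (1.0000, 0.0000, 0.0000)
After 1 click: (0.3400, 0.3600, 0.3000)
After 2 clicks: (0.3040, 0.4080, 0.2880)
After 3 clicks: (0.2992, 0.4123, 0.2885)
P(in Search after 3 clicks) = 0.2992

0.2992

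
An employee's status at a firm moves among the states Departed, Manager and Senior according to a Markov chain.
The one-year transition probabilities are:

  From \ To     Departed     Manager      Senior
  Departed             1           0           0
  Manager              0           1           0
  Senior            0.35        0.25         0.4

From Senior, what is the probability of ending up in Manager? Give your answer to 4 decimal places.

0.4167

Let h(s) be the probability of absorption at Manager starting from transient state s. Then h(Manager) = 1 and h(Departed) = 0. By first-step analysis:
h(Senior) = 0.35·0 + 0.25·1 + 0.4·h(Senior)
Solving: h(Senior) = 0.4167.
Starting from Senior, the probability is 0.4167.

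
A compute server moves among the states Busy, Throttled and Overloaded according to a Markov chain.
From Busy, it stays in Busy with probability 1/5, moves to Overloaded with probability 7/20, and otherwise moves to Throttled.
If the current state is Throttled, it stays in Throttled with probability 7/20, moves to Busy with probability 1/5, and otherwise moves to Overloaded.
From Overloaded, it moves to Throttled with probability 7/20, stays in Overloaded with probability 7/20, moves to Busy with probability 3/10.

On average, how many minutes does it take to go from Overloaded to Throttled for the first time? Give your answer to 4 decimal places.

2.6506

Let t(s) be the expected number of minutes to first reach Throttled from state s, with t(Throttled) = 0. Conditioning on the first minute:
t(Busy) = 1 + 0.2·t(Busy) + 0.35·t(Overloaded)
t(Overloaded) = 1 + 0.3·t(Busy) + 0.35·t(Overloaded)
Solving: t(Busy) = 2.4096, t(Overloaded) = 2.6506.
Expected minutes from Overloaded to Throttled: 2.6506.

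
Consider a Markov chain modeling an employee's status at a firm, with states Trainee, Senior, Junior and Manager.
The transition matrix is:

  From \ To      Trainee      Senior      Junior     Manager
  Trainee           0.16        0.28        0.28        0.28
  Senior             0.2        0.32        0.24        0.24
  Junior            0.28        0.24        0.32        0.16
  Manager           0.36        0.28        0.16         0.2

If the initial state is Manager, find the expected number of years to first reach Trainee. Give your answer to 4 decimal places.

3.3626

Let t(s) be the expected number of years to first reach Trainee from state s, with t(Trainee) = 0. Conditioning on the first year:
t(Senior) = 1 + 0.32·t(Senior) + 0.24·t(Junior) + 0.24·t(Manager)
t(Junior) = 1 + 0.24·t(Senior) + 0.32·t(Junior) + 0.16·t(Manager)
t(Manager) = 1 + 0.28·t(Senior) + 0.16·t(Junior) + 0.2·t(Manager)
Solving: t(Senior) = 3.9474, t(Junior) = 3.6550, t(Manager) = 3.3626.
Expected years from Manager to Trainee: 3.3626.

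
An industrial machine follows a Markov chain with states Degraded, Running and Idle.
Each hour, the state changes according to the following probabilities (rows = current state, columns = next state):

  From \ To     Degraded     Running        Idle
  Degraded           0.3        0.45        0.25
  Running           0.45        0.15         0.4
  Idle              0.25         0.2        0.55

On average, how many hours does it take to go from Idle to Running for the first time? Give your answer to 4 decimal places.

3.7624

Let t(s) be the expected number of hours to first reach Running from state s, with t(Running) = 0. Conditioning on the first hour:
t(Degraded) = 1 + 0.3·t(Degraded) + 0.25·t(Idle)
t(Idle) = 1 + 0.25·t(Degraded) + 0.55·t(Idle)
Solving: t(Degraded) = 2.7723, t(Idle) = 3.7624.
Expected hours from Idle to Running: 3.7624.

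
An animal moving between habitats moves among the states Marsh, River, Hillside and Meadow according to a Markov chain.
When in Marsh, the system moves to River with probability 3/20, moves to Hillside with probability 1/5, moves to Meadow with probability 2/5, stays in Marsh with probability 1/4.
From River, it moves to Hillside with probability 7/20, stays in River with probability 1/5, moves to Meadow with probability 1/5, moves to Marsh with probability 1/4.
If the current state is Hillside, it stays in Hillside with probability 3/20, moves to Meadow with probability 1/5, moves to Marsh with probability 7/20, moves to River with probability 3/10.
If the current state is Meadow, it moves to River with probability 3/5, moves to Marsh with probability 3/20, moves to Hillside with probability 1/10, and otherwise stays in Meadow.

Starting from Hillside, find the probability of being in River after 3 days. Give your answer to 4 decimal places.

0.3135

Propagate the distribution vector 3 days from Hillside.
After 0 days: (0.0000, 0.0000, 1.0000, 0.0000)
After 1 day: (0.3500, 0.3000, 0.1500, 0.2000)
After 2 days: (0.2450, 0.2775, 0.2175, 0.2600)
After 3 days: (0.2458, 0.3135, 0.2048, 0.2360)
P(in River after 3 days) = 0.3135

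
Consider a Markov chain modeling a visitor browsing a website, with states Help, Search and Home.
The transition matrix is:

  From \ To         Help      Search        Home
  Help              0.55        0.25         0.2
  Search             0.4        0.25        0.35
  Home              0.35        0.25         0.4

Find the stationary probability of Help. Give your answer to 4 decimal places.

Let the stationary distribution be π with π = πP and π_1 + π_2 + π_3 = 1.
π_1 = 0.55·π_1 + 0.4·π_2 + 0.35·π_3
π_2 = 0.25·π_1 + 0.25·π_2 + 0.25·π_3
Solving with the normalization constraint gives π = (0.4531, 0.2500, 0.2969).
So the stationary probability of Help is 0.4531.

0.4531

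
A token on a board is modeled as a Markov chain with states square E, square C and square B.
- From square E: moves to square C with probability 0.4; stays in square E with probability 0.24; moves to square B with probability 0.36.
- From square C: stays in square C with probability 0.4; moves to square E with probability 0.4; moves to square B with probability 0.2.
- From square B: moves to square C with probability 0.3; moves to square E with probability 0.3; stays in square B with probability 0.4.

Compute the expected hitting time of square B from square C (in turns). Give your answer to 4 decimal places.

Let t(s) be the expected number of turns to first reach square B from state s, with t(square B) = 0. Conditioning on the first turn:
t(square E) = 1 + 0.24·t(square E) + 0.4·t(square C)
t(square C) = 1 + 0.4·t(square E) + 0.4·t(square C)
Solving: t(square E) = 3.3784, t(square C) = 3.9189.
Expected turns from square C to square B: 3.9189.

3.9189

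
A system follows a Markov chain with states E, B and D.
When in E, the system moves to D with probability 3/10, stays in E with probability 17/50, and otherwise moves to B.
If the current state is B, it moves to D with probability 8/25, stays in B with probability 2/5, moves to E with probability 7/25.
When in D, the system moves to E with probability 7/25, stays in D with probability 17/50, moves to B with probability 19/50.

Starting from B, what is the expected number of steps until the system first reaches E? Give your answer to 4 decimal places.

Let t(s) be the expected number of steps to first reach E from state s, with t(E) = 0. Conditioning on the first step:
t(B) = 1 + 0.4·t(B) + 0.32·t(D)
t(D) = 1 + 0.38·t(B) + 0.34·t(D)
Solving: t(B) = 3.5714, t(D) = 3.5714.
Expected steps from B to E: 3.5714.

3.5714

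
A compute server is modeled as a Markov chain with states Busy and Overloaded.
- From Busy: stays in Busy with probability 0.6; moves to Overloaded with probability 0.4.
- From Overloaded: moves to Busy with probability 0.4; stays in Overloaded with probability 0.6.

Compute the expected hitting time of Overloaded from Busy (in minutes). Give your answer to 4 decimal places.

2.5000

Let t(s) be the expected number of minutes to first reach Overloaded from state s, with t(Overloaded) = 0. Conditioning on the first minute:
t(Busy) = 1 + 0.6·t(Busy)
Solving: t(Busy) = 2.5000.
Expected minutes from Busy to Overloaded: 2.5000.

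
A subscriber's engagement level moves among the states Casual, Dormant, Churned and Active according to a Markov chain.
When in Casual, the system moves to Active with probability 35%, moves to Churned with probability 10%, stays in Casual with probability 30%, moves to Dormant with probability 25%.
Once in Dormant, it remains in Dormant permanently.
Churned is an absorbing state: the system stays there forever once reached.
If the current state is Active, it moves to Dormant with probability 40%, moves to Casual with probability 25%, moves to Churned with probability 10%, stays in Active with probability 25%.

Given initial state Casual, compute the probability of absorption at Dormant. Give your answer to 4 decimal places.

Let h(s) be the probability of absorption at Dormant starting from transient state s. Then h(Dormant) = 1 and h(Churned) = 0. By first-step analysis:
h(Casual) = 0.3·h(Casual) + 0.25·1 + 0.1·0 + 0.35·h(Active)
h(Active) = 0.25·h(Casual) + 0.4·1 + 0.1·0 + 0.25·h(Active)
Solving: h(Casual) = 0.7486, h(Active) = 0.7829.
Starting from Casual, the probability is 0.7486.

0.7486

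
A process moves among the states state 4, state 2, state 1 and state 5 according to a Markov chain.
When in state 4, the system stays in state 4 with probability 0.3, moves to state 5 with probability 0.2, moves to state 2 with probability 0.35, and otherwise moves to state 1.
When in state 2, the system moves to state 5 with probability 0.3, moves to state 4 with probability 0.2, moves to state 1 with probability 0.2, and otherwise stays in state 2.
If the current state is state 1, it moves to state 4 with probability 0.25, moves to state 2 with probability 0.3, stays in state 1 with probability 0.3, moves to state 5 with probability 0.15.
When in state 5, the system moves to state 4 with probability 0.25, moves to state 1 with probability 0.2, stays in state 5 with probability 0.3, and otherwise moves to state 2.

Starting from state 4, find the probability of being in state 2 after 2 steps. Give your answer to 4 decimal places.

0.3050

Propagate the distribution vector 2 steps from state 4.
After 0 steps: (1.0000, 0.0000, 0.0000, 0.0000)
After 1 step: (0.3000, 0.3500, 0.1500, 0.2000)
After 2 steps: (0.2475, 0.3050, 0.2000, 0.2475)
P(in state 2 after 2 steps) = 0.3050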